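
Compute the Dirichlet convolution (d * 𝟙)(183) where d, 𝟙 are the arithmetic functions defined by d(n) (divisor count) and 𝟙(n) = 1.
(d * 𝟙)(183) = 9

Divisors of 183: [1, 3, 61, 183]. For each d | 183:
  d = 1: d(1) · 𝟙(183/1) = 1 · 1 = 1
  d = 3: d(3) · 𝟙(183/3) = 2 · 1 = 2
  d = 61: d(61) · 𝟙(183/61) = 2 · 1 = 2
  d = 183: d(183) · 𝟙(183/183) = 4 · 1 = 4
Summing: (d * 𝟙)(183) = 1 + 2 + 2 + 4 = 9.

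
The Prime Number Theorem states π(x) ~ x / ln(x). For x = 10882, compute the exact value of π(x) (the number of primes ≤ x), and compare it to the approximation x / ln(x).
π(10882) = 1322;  x/ln(x) ≈ 1170.75;  relative error ≈ 11.44%.

Directly count primes up to 10882: π(10882) = 1322. The PNT approximation gives 10882/ln(10882) ≈ 10882/9.29487 ≈ 1170.75. Relative error (π(x) − x/ln(x)) / π(x) ≈ 11.44%; the approximation is known to undercount slightly (Li(x) is a better estimate).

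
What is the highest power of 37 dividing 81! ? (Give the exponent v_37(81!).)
v_37(81!) = 2

Legendre's formula: v_p(n!) = Σ_{k ≥ 1} ⌊n / p^k⌋. For p = 37, n = 81, the terms are:
  ⌊81/37^1⌋ = ⌊81/37⌋ = 2
(the next term ⌊81/37^2⌋ = 0, terminating the sum). Summing: v_37(81!) = 2 = 2.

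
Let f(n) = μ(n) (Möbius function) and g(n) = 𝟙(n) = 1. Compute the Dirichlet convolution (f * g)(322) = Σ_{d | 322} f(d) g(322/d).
(μ * 𝟙)(322) = 0

Divisors of 322: [1, 2, 7, 14, 23, 46, 161, 322]. For each d | 322:
  d = 1: μ(1) · 𝟙(322/1) = 1 · 1 = 1
  d = 2: μ(2) · 𝟙(322/2) = -1 · 1 = -1
  d = 7: μ(7) · 𝟙(322/7) = -1 · 1 = -1
  d = 14: μ(14) · 𝟙(322/14) = 1 · 1 = 1
  d = 23: μ(23) · 𝟙(322/23) = -1 · 1 = -1
  d = 46: μ(46) · 𝟙(322/46) = 1 · 1 = 1
  d = 161: μ(161) · 𝟙(322/161) = 1 · 1 = 1
  d = 322: μ(322) · 𝟙(322/322) = -1 · 1 = -1
Summing: (μ * 𝟙)(322) = 1 + -1 + -1 + 1 + -1 + 1 + 1 + -1 = 0.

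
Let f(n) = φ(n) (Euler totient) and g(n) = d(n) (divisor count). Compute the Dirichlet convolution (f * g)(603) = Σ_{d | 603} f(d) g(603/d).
(φ * d)(603) = 884

Divisors of 603: [1, 3, 9, 67, 201, 603]. For each d | 603:
  d = 1: φ(1) · d(603/1) = 1 · 6 = 6
  d = 3: φ(3) · d(603/3) = 2 · 4 = 8
  d = 9: φ(9) · d(603/9) = 6 · 2 = 12
  d = 67: φ(67) · d(603/67) = 66 · 3 = 198
  d = 201: φ(201) · d(603/201) = 132 · 2 = 264
  d = 603: φ(603) · d(603/603) = 396 · 1 = 396
Summing: (φ * d)(603) = 6 + 8 + 12 + 198 + 264 + 396 = 884.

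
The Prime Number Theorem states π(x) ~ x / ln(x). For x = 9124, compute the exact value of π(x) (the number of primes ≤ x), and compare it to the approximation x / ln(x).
π(9124) = 1130;  x/ln(x) ≈ 1000.59;  relative error ≈ 11.45%.

Directly count primes up to 9124: π(9124) = 1130. The PNT approximation gives 9124/ln(9124) ≈ 9124/9.11866 ≈ 1000.59. Relative error (π(x) − x/ln(x)) / π(x) ≈ 11.45%; the approximation is known to undercount slightly (Li(x) is a better estimate).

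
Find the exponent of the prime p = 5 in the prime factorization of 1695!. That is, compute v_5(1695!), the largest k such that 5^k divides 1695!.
v_5(1695!) = 421

Legendre's formula: v_p(n!) = Σ_{k ≥ 1} ⌊n / p^k⌋. For p = 5, n = 1695, the terms are:
  ⌊1695/5^1⌋ = ⌊1695/5⌋ = 339
  ⌊1695/5^2⌋ = ⌊1695/25⌋ = 67
  ⌊1695/5^3⌋ = ⌊1695/125⌋ = 13
  ⌊1695/5^4⌋ = ⌊1695/625⌋ = 2
(the next term ⌊1695/5^5⌋ = 0, terminating the sum). Summing: v_5(1695!) = 339 + 67 + 13 + 2 = 421.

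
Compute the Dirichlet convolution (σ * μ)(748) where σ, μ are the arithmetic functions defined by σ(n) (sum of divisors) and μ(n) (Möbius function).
(σ * μ)(748) = 748

Divisors of 748: [1, 2, 4, 11, 17, 22, 34, 44, 68, 187, 374, 748]. For each d | 748:
  d = 1: σ(1) · μ(748/1) = 1 · 0 = 0
  d = 2: σ(2) · μ(748/2) = 3 · -1 = -3
  d = 4: σ(4) · μ(748/4) = 7 · 1 = 7
  d = 11: σ(11) · μ(748/11) = 12 · 0 = 0
  d = 17: σ(17) · μ(748/17) = 18 · 0 = 0
  d = 22: σ(22) · μ(748/22) = 36 · 1 = 36
  d = 34: σ(34) · μ(748/34) = 54 · 1 = 54
  d = 44: σ(44) · μ(748/44) = 84 · -1 = -84
  d = 68: σ(68) · μ(748/68) = 126 · -1 = -126
  d = 187: σ(187) · μ(748/187) = 216 · 0 = 0
  d = 374: σ(374) · μ(748/374) = 648 · -1 = -648
  d = 748: σ(748) · μ(748/748) = 1512 · 1 = 1512
Summing: (σ * μ)(748) = 0 + -3 + 7 + 0 + 0 + 36 + 54 + -84 + -126 + 0 + -648 + 1512 = 748.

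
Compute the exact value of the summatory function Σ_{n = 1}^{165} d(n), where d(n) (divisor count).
Σ_{n ≤ 165} d(n) = 872

Compute d(n) for each 1 ≤ n ≤ 165: d(1) = 1, d(2) = 2, d(3) = 2, d(4) = 3, d(5) = 2, d(6) = 4, d(7) = 2, d(8) = 4, d(9) = 3, d(10) = 4, d(11) = 2, d(12) = 6, d(13) = 2, d(14) = 4, d(15) = 4, d(16) = 5, d(17) = 2, d(18) = 6, d(19) = 2, d(20) = 6, d(21) = 4, d(22) = 4, d(23) = 2, d(24) = 8, d(25) = 3, d(26) = 4, d(27) = 4, d(28) = 6, d(29) = 2, d(30) = 8, d(31) = 2, d(32) = 6, d(33) = 4, d(34) = 4, d(35) = 4, d(36) = 9, d(37) = 2, d(38) = 4, d(39) = 4, d(40) = 8, d(41) = 2, d(42) = 8, d(43) = 2, d(44) = 6, d(45) = 6, d(46) = 4, d(47) = 2, d(48) = 10, d(49) = 3, d(50) = 6, d(51) = 4, d(52) = 6, d(53) = 2, d(54) = 8, d(55) = 4, d(56) = 8, d(57) = 4, d(58) = 4, d(59) = 2, d(60) = 12, d(61) = 2, d(62) = 4, d(63) = 6, d(64) = 7, d(65) = 4, d(66) = 8, d(67) = 2, d(68) = 6, d(69) = 4, d(70) = 8, d(71) = 2, d(72) = 12, d(73) = 2, d(74) = 4, d(75) = 6, d(76) = 6, d(77) = 4, d(78) = 8, d(79) = 2, d(80) = 10, d(81) = 5, d(82) = 4, d(83) = 2, d(84) = 12, d(85) = 4, d(86) = 4, d(87) = 4, d(88) = 8, d(89) = 2, d(90) = 12, d(91) = 4, d(92) = 6, d(93) = 4, d(94) = 4, d(95) = 4, d(96) = 12, d(97) = 2, d(98) = 6, d(99) = 6, d(100) = 9, d(101) = 2, d(102) = 8, d(103) = 2, d(104) = 8, d(105) = 8, d(106) = 4, d(107) = 2, d(108) = 12, d(109) = 2, d(110) = 8, d(111) = 4, d(112) = 10, d(113) = 2, d(114) = 8, d(115) = 4, d(116) = 6, d(117) = 6, d(118) = 4, d(119) = 4, d(120) = 16, d(121) = 3, d(122) = 4, d(123) = 4, d(124) = 6, d(125) = 4, d(126) = 12, d(127) = 2, d(128) = 8, d(129) = 4, d(130) = 8, d(131) = 2, d(132) = 12, d(133) = 4, d(134) = 4, d(135) = 8, d(136) = 8, d(137) = 2, d(138) = 8, d(139) = 2, d(140) = 12, d(141) = 4, d(142) = 4, d(143) = 4, d(144) = 15, d(145) = 4, d(146) = 4, d(147) = 6, d(148) = 6, d(149) = 2, d(150) = 12, d(151) = 2, d(152) = 8, d(153) = 6, d(154) = 8, d(155) = 4, d(156) = 12, d(157) = 2, d(158) = 4, d(159) = 4, d(160) = 12, d(161) = 4, d(162) = 10, d(163) = 2, d(164) = 6, d(165) = 8. Summing all 165 values: 872. (Dirichlet's divisor formula: Σ_{n ≤ x} d(n) = x ln(x) + (2γ − 1) x + O(√x). For x = 165, the asymptotic estimate is ≈ 867.96.)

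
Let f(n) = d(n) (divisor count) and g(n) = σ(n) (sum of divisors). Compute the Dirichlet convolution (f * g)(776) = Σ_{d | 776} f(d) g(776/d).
(d * σ)(776) = 4200

Divisors of 776: [1, 2, 4, 8, 97, 194, 388, 776]. For each d | 776:
  d = 1: d(1) · σ(776/1) = 1 · 1470 = 1470
  d = 2: d(2) · σ(776/2) = 2 · 686 = 1372
  d = 4: d(4) · σ(776/4) = 3 · 294 = 882
  d = 8: d(8) · σ(776/8) = 4 · 98 = 392
  d = 97: d(97) · σ(776/97) = 2 · 15 = 30
  d = 194: d(194) · σ(776/194) = 4 · 7 = 28
  d = 388: d(388) · σ(776/388) = 6 · 3 = 18
  d = 776: d(776) · σ(776/776) = 8 · 1 = 8
Summing: (d * σ)(776) = 1470 + 1372 + 882 + 392 + 30 + 28 + 18 + 8 = 4200.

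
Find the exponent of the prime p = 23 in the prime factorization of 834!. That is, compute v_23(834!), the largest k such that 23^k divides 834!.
v_23(834!) = 37

Legendre's formula: v_p(n!) = Σ_{k ≥ 1} ⌊n / p^k⌋. For p = 23, n = 834, the terms are:
  ⌊834/23^1⌋ = ⌊834/23⌋ = 36
  ⌊834/23^2⌋ = ⌊834/529⌋ = 1
(the next term ⌊834/23^3⌋ = 0, terminating the sum). Summing: v_23(834!) = 36 + 1 = 37.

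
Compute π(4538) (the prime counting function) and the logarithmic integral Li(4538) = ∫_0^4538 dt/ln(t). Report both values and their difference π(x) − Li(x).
π(4538) = 615;  Li(4538) ≈ 629.73;  π(x) − Li(x) ≈ -14.73.

Direct count of primes ≤ 4538 gives π(4538) = 615. Numerical evaluation of the logarithmic integral gives Li(4538) ≈ 629.73. The difference π(x) − Li(x) ≈ -14.73 is typically negative for small/moderate x (Li(x) overestimates), though Littlewood's theorem shows this sign changes infinitely often.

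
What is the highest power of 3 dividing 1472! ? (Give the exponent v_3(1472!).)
v_3(1472!) = 733

Legendre's formula: v_p(n!) = Σ_{k ≥ 1} ⌊n / p^k⌋. For p = 3, n = 1472, the terms are:
  ⌊1472/3^1⌋ = ⌊1472/3⌋ = 490
  ⌊1472/3^2⌋ = ⌊1472/9⌋ = 163
  ⌊1472/3^3⌋ = ⌊1472/27⌋ = 54
  ⌊1472/3^4⌋ = ⌊1472/81⌋ = 18
  ⌊1472/3^5⌋ = ⌊1472/243⌋ = 6
  ⌊1472/3^6⌋ = ⌊1472/729⌋ = 2
(the next term ⌊1472/3^7⌋ = 0, terminating the sum). Summing: v_3(1472!) = 490 + 163 + 54 + 18 + 6 + 2 = 733.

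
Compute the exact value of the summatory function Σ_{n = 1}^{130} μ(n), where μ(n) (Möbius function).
Σ_{n ≤ 130} μ(n) = -2

Compute μ(n) for each 1 ≤ n ≤ 130: μ(1) = 1, μ(2) = -1, μ(3) = -1, μ(4) = 0, μ(5) = -1, μ(6) = 1, μ(7) = -1, μ(8) = 0, μ(9) = 0, μ(10) = 1, μ(11) = -1, μ(12) = 0, μ(13) = -1, μ(14) = 1, μ(15) = 1, μ(16) = 0, μ(17) = -1, μ(18) = 0, μ(19) = -1, μ(20) = 0, μ(21) = 1, μ(22) = 1, μ(23) = -1, μ(24) = 0, μ(25) = 0, μ(26) = 1, μ(27) = 0, μ(28) = 0, μ(29) = -1, μ(30) = -1, μ(31) = -1, μ(32) = 0, μ(33) = 1, μ(34) = 1, μ(35) = 1, μ(36) = 0, μ(37) = -1, μ(38) = 1, μ(39) = 1, μ(40) = 0, μ(41) = -1, μ(42) = -1, μ(43) = -1, μ(44) = 0, μ(45) = 0, μ(46) = 1, μ(47) = -1, μ(48) = 0, μ(49) = 0, μ(50) = 0, μ(51) = 1, μ(52) = 0, μ(53) = -1, μ(54) = 0, μ(55) = 1, μ(56) = 0, μ(57) = 1, μ(58) = 1, μ(59) = -1, μ(60) = 0, μ(61) = -1, μ(62) = 1, μ(63) = 0, μ(64) = 0, μ(65) = 1, μ(66) = -1, μ(67) = -1, μ(68) = 0, μ(69) = 1, μ(70) = -1, μ(71) = -1, μ(72) = 0, μ(73) = -1, μ(74) = 1, μ(75) = 0, μ(76) = 0, μ(77) = 1, μ(78) = -1, μ(79) = -1, μ(80) = 0, μ(81) = 0, μ(82) = 1, μ(83) = -1, μ(84) = 0, μ(85) = 1, μ(86) = 1, μ(87) = 1, μ(88) = 0, μ(89) = -1, μ(90) = 0, μ(91) = 1, μ(92) = 0, μ(93) = 1, μ(94) = 1, μ(95) = 1, μ(96) = 0, μ(97) = -1, μ(98) = 0, μ(99) = 0, μ(100) = 0, μ(101) = -1, μ(102) = -1, μ(103) = -1, μ(104) = 0, μ(105) = -1, μ(106) = 1, μ(107) = -1, μ(108) = 0, μ(109) = -1, μ(110) = -1, μ(111) = 1, μ(112) = 0, μ(113) = -1, μ(114) = -1, μ(115) = 1, μ(116) = 0, μ(117) = 0, μ(118) = 1, μ(119) = 1, μ(120) = 0, μ(121) = 0, μ(122) = 1, μ(123) = 1, μ(124) = 0, μ(125) = 0, μ(126) = 0, μ(127) = -1, μ(128) = 0, μ(129) = 1, μ(130) = -1. Summing all 130 values: -2. (Mertens function M(x) = Σ_{n ≤ x} μ(n); on average M(x) should be small (PNT ⟺ M(x) = o(x)).)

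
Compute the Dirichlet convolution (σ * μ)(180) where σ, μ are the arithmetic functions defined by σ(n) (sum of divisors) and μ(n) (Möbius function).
(σ * μ)(180) = 180

Divisors of 180: [1, 2, 3, 4, 5, 6, 9, 10, 12, 15, 18, 20, 30, 36, 45, 60, 90, 180]. For each d | 180:
  d = 1: σ(1) · μ(180/1) = 1 · 0 = 0
  d = 2: σ(2) · μ(180/2) = 3 · 0 = 0
  d = 3: σ(3) · μ(180/3) = 4 · 0 = 0
  d = 4: σ(4) · μ(180/4) = 7 · 0 = 0
  d = 5: σ(5) · μ(180/5) = 6 · 0 = 0
  d = 6: σ(6) · μ(180/6) = 12 · -1 = -12
  d = 9: σ(9) · μ(180/9) = 13 · 0 = 0
  d = 10: σ(10) · μ(180/10) = 18 · 0 = 0
  d = 12: σ(12) · μ(180/12) = 28 · 1 = 28
  d = 15: σ(15) · μ(180/15) = 24 · 0 = 0
  d = 18: σ(18) · μ(180/18) = 39 · 1 = 39
  d = 20: σ(20) · μ(180/20) = 42 · 0 = 0
  d = 30: σ(30) · μ(180/30) = 72 · 1 = 72
  d = 36: σ(36) · μ(180/36) = 91 · -1 = -91
  d = 45: σ(45) · μ(180/45) = 78 · 0 = 0
  d = 60: σ(60) · μ(180/60) = 168 · -1 = -168
  d = 90: σ(90) · μ(180/90) = 234 · -1 = -234
  d = 180: σ(180) · μ(180/180) = 546 · 1 = 546
Summing: (σ * μ)(180) = 0 + 0 + 0 + 0 + 0 + -12 + 0 + 0 + 28 + 0 + 39 + 0 + 72 + -91 + 0 + -168 + -234 + 546 = 180.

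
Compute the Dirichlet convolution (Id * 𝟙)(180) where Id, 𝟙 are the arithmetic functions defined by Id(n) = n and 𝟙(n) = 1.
(Id * 𝟙)(180) = 546

Divisors of 180: [1, 2, 3, 4, 5, 6, 9, 10, 12, 15, 18, 20, 30, 36, 45, 60, 90, 180]. For each d | 180:
  d = 1: Id(1) · 𝟙(180/1) = 1 · 1 = 1
  d = 2: Id(2) · 𝟙(180/2) = 2 · 1 = 2
  d = 3: Id(3) · 𝟙(180/3) = 3 · 1 = 3
  d = 4: Id(4) · 𝟙(180/4) = 4 · 1 = 4
  d = 5: Id(5) · 𝟙(180/5) = 5 · 1 = 5
  d = 6: Id(6) · 𝟙(180/6) = 6 · 1 = 6
  d = 9: Id(9) · 𝟙(180/9) = 9 · 1 = 9
  d = 10: Id(10) · 𝟙(180/10) = 10 · 1 = 10
  d = 12: Id(12) · 𝟙(180/12) = 12 · 1 = 12
  d = 15: Id(15) · 𝟙(180/15) = 15 · 1 = 15
  d = 18: Id(18) · 𝟙(180/18) = 18 · 1 = 18
  d = 20: Id(20) · 𝟙(180/20) = 20 · 1 = 20
  d = 30: Id(30) · 𝟙(180/30) = 30 · 1 = 30
  d = 36: Id(36) · 𝟙(180/36) = 36 · 1 = 36
  d = 45: Id(45) · 𝟙(180/45) = 45 · 1 = 45
  d = 60: Id(60) · 𝟙(180/60) = 60 · 1 = 60
  d = 90: Id(90) · 𝟙(180/90) = 90 · 1 = 90
  d = 180: Id(180) · 𝟙(180/180) = 180 · 1 = 180
Summing: (Id * 𝟙)(180) = 1 + 2 + 3 + 4 + 5 + 6 + 9 + 10 + 12 + 15 + 18 + 20 + 30 + 36 + 45 + 60 + 90 + 180 = 546.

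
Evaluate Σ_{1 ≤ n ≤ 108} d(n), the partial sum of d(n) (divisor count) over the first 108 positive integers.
Σ_{n ≤ 108} d(n) = 528

Compute d(n) for each 1 ≤ n ≤ 108: d(1) = 1, d(2) = 2, d(3) = 2, d(4) = 3, d(5) = 2, d(6) = 4, d(7) = 2, d(8) = 4, d(9) = 3, d(10) = 4, d(11) = 2, d(12) = 6, d(13) = 2, d(14) = 4, d(15) = 4, d(16) = 5, d(17) = 2, d(18) = 6, d(19) = 2, d(20) = 6, d(21) = 4, d(22) = 4, d(23) = 2, d(24) = 8, d(25) = 3, d(26) = 4, d(27) = 4, d(28) = 6, d(29) = 2, d(30) = 8, d(31) = 2, d(32) = 6, d(33) = 4, d(34) = 4, d(35) = 4, d(36) = 9, d(37) = 2, d(38) = 4, d(39) = 4, d(40) = 8, d(41) = 2, d(42) = 8, d(43) = 2, d(44) = 6, d(45) = 6, d(46) = 4, d(47) = 2, d(48) = 10, d(49) = 3, d(50) = 6, d(51) = 4, d(52) = 6, d(53) = 2, d(54) = 8, d(55) = 4, d(56) = 8, d(57) = 4, d(58) = 4, d(59) = 2, d(60) = 12, d(61) = 2, d(62) = 4, d(63) = 6, d(64) = 7, d(65) = 4, d(66) = 8, d(67) = 2, d(68) = 6, d(69) = 4, d(70) = 8, d(71) = 2, d(72) = 12, d(73) = 2, d(74) = 4, d(75) = 6, d(76) = 6, d(77) = 4, d(78) = 8, d(79) = 2, d(80) = 10, d(81) = 5, d(82) = 4, d(83) = 2, d(84) = 12, d(85) = 4, d(86) = 4, d(87) = 4, d(88) = 8, d(89) = 2, d(90) = 12, d(91) = 4, d(92) = 6, d(93) = 4, d(94) = 4, d(95) = 4, d(96) = 12, d(97) = 2, d(98) = 6, d(99) = 6, d(100) = 9, d(101) = 2, d(102) = 8, d(103) = 2, d(104) = 8, d(105) = 8, d(106) = 4, d(107) = 2, d(108) = 12. Summing all 108 values: 528. (Dirichlet's divisor formula: Σ_{n ≤ x} d(n) = x ln(x) + (2γ − 1) x + O(√x). For x = 108, the asymptotic estimate is ≈ 522.35.)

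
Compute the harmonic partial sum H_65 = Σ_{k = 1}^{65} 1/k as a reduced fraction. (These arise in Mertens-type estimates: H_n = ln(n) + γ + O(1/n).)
H_65 = 625192648726870088010174299/131362987122535807501262400

Direct summation: H_65 = 1 + 1/2 + ... + 1/65. The least common denominator is lcm(1, ..., 65) = 1182266884102822267511361600; over this denominator the numerator is 1182266884102822267511361600 + 591133442051411133755680800 + 394088961367607422503787200 + 295566721025705566877840400 + 236453376820564453502272320 + 197044480683803711251893600 + 168895269157546038215908800 + 147783360512852783438920200 + 131362987122535807501262400 + 118226688410282226751136160 + 107478807645711115228305600 + 98522240341901855625946800 + 90943606469447866731643200 + 84447634578773019107954400 + 78817792273521484500757440 + 73891680256426391719460100 + 69545110829577780441844800 + 65681493561267903750631200 + 62224572847516961447966400 + 59113344205141113375568080 + 56298423052515346071969600 + 53739403822855557614152800 + 51402908004470533370059200 + 49261120170950927812973400 + 47290675364112890700454464 + 45471803234723933365821600 + 43787662374178602500420800 + 42223817289386509553977200 + 40767823589752491983150400 + 39408896136760742250378720 + 38137641422671686048753600 + 36945840128213195859730050 + 35826269215237038409435200 + 34772555414788890220922400 + 33779053831509207643181760 + 32840746780633951875315600 + 31953159029806007230036800 + 31112286423758480723983200 + 30314535489815955577214400 + 29556672102570556687784040 + 28835777661044445549057600 + 28149211526257673035984800 + 27494578700065634128171200 + 26869701911427778807076400 + 26272597424507161500252480 + 25701454002235266685029600 + 25154614555379197181092800 + 24630560085475463906486700 + 24127895593935148316558400 + 23645337682056445350227232 + 23181703609859260147281600 + 22735901617361966682910800 + 22306922341562684292667200 + 21893831187089301250210400 + 21495761529142223045661120 + 21111908644693254776988600 + 20741524282505653815988800 + 20383911794876245991575200 + 20038421764454614703582400 + 19704448068380371125189360 + 19381424329554463401825600 + 19068820711335843024376800 + 18766141017505115357323200 + 18472920064106597929865025 + 18188721293889573346328640 = 5626733838541830792091568691, so H_65 = 5626733838541830792091568691/1182266884102822267511361600; reducing by gcd(5626733838541830792091568691, 1182266884102822267511361600) = 9 gives 625192648726870088010174299/131362987122535807501262400 ≈ 4.75928. (The PNT-adjacent estimate ln(65) + γ ≈ 4.75160 matches within O(1/n).)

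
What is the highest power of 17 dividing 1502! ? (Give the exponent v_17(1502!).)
v_17(1502!) = 93

Legendre's formula: v_p(n!) = Σ_{k ≥ 1} ⌊n / p^k⌋. For p = 17, n = 1502, the terms are:
  ⌊1502/17^1⌋ = ⌊1502/17⌋ = 88
  ⌊1502/17^2⌋ = ⌊1502/289⌋ = 5
(the next term ⌊1502/17^3⌋ = 0, terminating the sum). Summing: v_17(1502!) = 88 + 5 = 93.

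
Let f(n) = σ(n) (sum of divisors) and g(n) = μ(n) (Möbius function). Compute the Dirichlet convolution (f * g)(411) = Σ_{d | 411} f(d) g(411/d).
(σ * μ)(411) = 411

Divisors of 411: [1, 3, 137, 411]. For each d | 411:
  d = 1: σ(1) · μ(411/1) = 1 · 1 = 1
  d = 3: σ(3) · μ(411/3) = 4 · -1 = -4
  d = 137: σ(137) · μ(411/137) = 138 · -1 = -138
  d = 411: σ(411) · μ(411/411) = 552 · 1 = 552
Summing: (σ * μ)(411) = 1 + -4 + -138 + 552 = 411.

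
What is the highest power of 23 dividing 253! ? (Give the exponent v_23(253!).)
v_23(253!) = 11

Legendre's formula: v_p(n!) = Σ_{k ≥ 1} ⌊n / p^k⌋. For p = 23, n = 253, the terms are:
  ⌊253/23^1⌋ = ⌊253/23⌋ = 11
(the next term ⌊253/23^2⌋ = 0, terminating the sum). Summing: v_23(253!) = 11 = 11.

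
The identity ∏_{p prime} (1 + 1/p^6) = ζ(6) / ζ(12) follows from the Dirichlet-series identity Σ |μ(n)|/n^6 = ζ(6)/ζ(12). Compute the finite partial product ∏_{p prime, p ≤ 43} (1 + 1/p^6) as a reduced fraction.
∏ = 1359712698137872510059489328104656331148295030771712937358491632747920000/1336862024495300077504819810119357413472366273194284637902602168232026717

The primes p ≤ 43 are [2, 3, 5, 7, 11, 13, 17, 19, 23, 29, 31, 37, 41, 43]. For each, (1 + 1/p^6) = (p^6 + 1)/p^6. Multiplying these fractions over p ∈ [2, 3, 5, 7, 11, 13, 17, 19, 23, 29, 31, 37, 41, 43] gives 1359712698137872510059489328104656331148295030771712937358491632747920000/1336862024495300077504819810119357413472366273194284637902602168232026717. (In the limit P → ∞ this tends to ζ(6)/ζ(12).)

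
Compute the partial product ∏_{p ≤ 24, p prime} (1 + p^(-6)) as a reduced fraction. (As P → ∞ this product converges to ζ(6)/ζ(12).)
∏ = 1528148900144746288585670319214284020/1502467574555591484127420211226932553

The primes p ≤ 24 are [2, 3, 5, 7, 11, 13, 17, 19, 23]. For each, (1 + 1/p^6) = (p^6 + 1)/p^6. Multiplying these fractions over p ∈ [2, 3, 5, 7, 11, 13, 17, 19, 23] gives 1528148900144746288585670319214284020/1502467574555591484127420211226932553. (In the limit P → ∞ this tends to ζ(6)/ζ(12).)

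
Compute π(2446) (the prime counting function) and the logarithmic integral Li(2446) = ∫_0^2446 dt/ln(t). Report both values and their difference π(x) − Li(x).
π(2446) = 362;  Li(2446) ≈ 372.70;  π(x) − Li(x) ≈ -10.70.

Direct count of primes ≤ 2446 gives π(2446) = 362. Numerical evaluation of the logarithmic integral gives Li(2446) ≈ 372.70. The difference π(x) − Li(x) ≈ -10.70 is typically negative for small/moderate x (Li(x) overestimates), though Littlewood's theorem shows this sign changes infinitely often.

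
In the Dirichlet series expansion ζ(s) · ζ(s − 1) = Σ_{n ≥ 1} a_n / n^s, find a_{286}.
σ(286) = 504

In the product (Σ m^0/m^s)(Σ k / k^s) = Σ (Σ_{d | n} d) / n^s, the coefficient of 1/n^s is σ(n) = Σ_{d | n} d. For n = 286, divisors are [1, 2, 11, 13, 22, 26, 143, 286]; summing: σ(286) = 504.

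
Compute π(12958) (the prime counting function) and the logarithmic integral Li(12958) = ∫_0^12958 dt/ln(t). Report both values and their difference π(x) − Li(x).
π(12958) = 1542;  Li(12958) ≈ 1562.67;  π(x) − Li(x) ≈ -20.67.

Direct count of primes ≤ 12958 gives π(12958) = 1542. Numerical evaluation of the logarithmic integral gives Li(12958) ≈ 1562.67. The difference π(x) − Li(x) ≈ -20.67 is typically negative for small/moderate x (Li(x) overestimates), though Littlewood's theorem shows this sign changes infinitely often.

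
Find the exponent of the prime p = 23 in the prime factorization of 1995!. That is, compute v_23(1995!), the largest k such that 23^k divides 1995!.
v_23(1995!) = 89

Legendre's formula: v_p(n!) = Σ_{k ≥ 1} ⌊n / p^k⌋. For p = 23, n = 1995, the terms are:
  ⌊1995/23^1⌋ = ⌊1995/23⌋ = 86
  ⌊1995/23^2⌋ = ⌊1995/529⌋ = 3
(the next term ⌊1995/23^3⌋ = 0, terminating the sum). Summing: v_23(1995!) = 86 + 3 = 89.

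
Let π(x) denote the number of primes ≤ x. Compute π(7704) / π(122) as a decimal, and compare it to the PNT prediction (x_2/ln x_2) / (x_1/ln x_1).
π(7704)/π(122) = 978/30 ≈ 32.6000;  PNT prediction ≈ 33.8971.

π(122) = 30 and π(7704) = 978, so π(7704)/π(122) ≈ 32.6000. The PNT-predicted ratio is (7704/ln(7704)) / (122/ln(122)) ≈ 33.8971. The two agree to within a few percent, as expected.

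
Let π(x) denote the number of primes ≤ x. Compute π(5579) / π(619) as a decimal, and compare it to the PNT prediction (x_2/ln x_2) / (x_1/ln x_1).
π(5579)/π(619) = 736/114 ≈ 6.4561;  PNT prediction ≈ 6.7158.

π(619) = 114 and π(5579) = 736, so π(5579)/π(619) ≈ 6.4561. The PNT-predicted ratio is (5579/ln(5579)) / (619/ln(619)) ≈ 6.7158. The two agree to within a few percent, as expected.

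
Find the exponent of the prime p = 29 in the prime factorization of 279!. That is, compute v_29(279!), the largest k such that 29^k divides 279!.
v_29(279!) = 9

Legendre's formula: v_p(n!) = Σ_{k ≥ 1} ⌊n / p^k⌋. For p = 29, n = 279, the terms are:
  ⌊279/29^1⌋ = ⌊279/29⌋ = 9
(the next term ⌊279/29^2⌋ = 0, terminating the sum). Summing: v_29(279!) = 9 = 9.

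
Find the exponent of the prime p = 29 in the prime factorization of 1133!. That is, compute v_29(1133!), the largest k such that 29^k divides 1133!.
v_29(1133!) = 40

Legendre's formula: v_p(n!) = Σ_{k ≥ 1} ⌊n / p^k⌋. For p = 29, n = 1133, the terms are:
  ⌊1133/29^1⌋ = ⌊1133/29⌋ = 39
  ⌊1133/29^2⌋ = ⌊1133/841⌋ = 1
(the next term ⌊1133/29^3⌋ = 0, terminating the sum). Summing: v_29(1133!) = 39 + 1 = 40.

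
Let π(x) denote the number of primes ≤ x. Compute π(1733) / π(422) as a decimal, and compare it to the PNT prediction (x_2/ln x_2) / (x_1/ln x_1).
π(1733)/π(422) = 270/82 ≈ 3.2927;  PNT prediction ≈ 3.3288.

π(422) = 82 and π(1733) = 270, so π(1733)/π(422) ≈ 3.2927. The PNT-predicted ratio is (1733/ln(1733)) / (422/ln(422)) ≈ 3.3288. The two agree to within a few percent, as expected.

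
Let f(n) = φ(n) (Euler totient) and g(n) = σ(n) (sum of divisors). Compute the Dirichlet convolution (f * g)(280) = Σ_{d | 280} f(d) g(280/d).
(φ * σ)(280) = 4480

Divisors of 280: [1, 2, 4, 5, 7, 8, 10, 14, 20, 28, 35, 40, 56, 70, 140, 280]. For each d | 280:
  d = 1: φ(1) · σ(280/1) = 1 · 720 = 720
  d = 2: φ(2) · σ(280/2) = 1 · 336 = 336
  d = 4: φ(4) · σ(280/4) = 2 · 144 = 288
  d = 5: φ(5) · σ(280/5) = 4 · 120 = 480
  d = 7: φ(7) · σ(280/7) = 6 · 90 = 540
  d = 8: φ(8) · σ(280/8) = 4 · 48 = 192
  d = 10: φ(10) · σ(280/10) = 4 · 56 = 224
  d = 14: φ(14) · σ(280/14) = 6 · 42 = 252
  d = 20: φ(20) · σ(280/20) = 8 · 24 = 192
  d = 28: φ(28) · σ(280/28) = 12 · 18 = 216
  d = 35: φ(35) · σ(280/35) = 24 · 15 = 360
  d = 40: φ(40) · σ(280/40) = 16 · 8 = 128
  d = 56: φ(56) · σ(280/56) = 24 · 6 = 144
  d = 70: φ(70) · σ(280/70) = 24 · 7 = 168
  d = 140: φ(140) · σ(280/140) = 48 · 3 = 144
  d = 280: φ(280) · σ(280/280) = 96 · 1 = 96
Summing: (φ * σ)(280) = 720 + 336 + 288 + 480 + 540 + 192 + 224 + 252 + 192 + 216 + 360 + 128 + 144 + 168 + 144 + 96 = 4480.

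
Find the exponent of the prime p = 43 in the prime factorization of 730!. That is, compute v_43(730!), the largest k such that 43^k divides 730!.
v_43(730!) = 16

Legendre's formula: v_p(n!) = Σ_{k ≥ 1} ⌊n / p^k⌋. For p = 43, n = 730, the terms are:
  ⌊730/43^1⌋ = ⌊730/43⌋ = 16
(the next term ⌊730/43^2⌋ = 0, terminating the sum). Summing: v_43(730!) = 16 = 16.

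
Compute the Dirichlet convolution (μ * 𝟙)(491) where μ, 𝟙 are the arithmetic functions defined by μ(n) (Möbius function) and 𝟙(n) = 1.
(μ * 𝟙)(491) = 0

Divisors of 491: [1, 491]. For each d | 491:
  d = 1: μ(1) · 𝟙(491/1) = 1 · 1 = 1
  d = 491: μ(491) · 𝟙(491/491) = -1 · 1 = -1
Summing: (μ * 𝟙)(491) = 1 + -1 = 0.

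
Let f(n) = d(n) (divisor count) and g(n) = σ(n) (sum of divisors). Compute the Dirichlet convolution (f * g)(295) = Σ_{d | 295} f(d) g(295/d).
(d * σ)(295) = 496

Divisors of 295: [1, 5, 59, 295]. For each d | 295:
  d = 1: d(1) · σ(295/1) = 1 · 360 = 360
  d = 5: d(5) · σ(295/5) = 2 · 60 = 120
  d = 59: d(59) · σ(295/59) = 2 · 6 = 12
  d = 295: d(295) · σ(295/295) = 4 · 1 = 4
Summing: (d * σ)(295) = 360 + 120 + 12 + 4 = 496.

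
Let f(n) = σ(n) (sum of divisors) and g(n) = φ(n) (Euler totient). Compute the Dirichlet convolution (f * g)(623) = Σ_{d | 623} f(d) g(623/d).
(σ * φ)(623) = 2492

Divisors of 623: [1, 7, 89, 623]. For each d | 623:
  d = 1: σ(1) · φ(623/1) = 1 · 528 = 528
  d = 7: σ(7) · φ(623/7) = 8 · 88 = 704
  d = 89: σ(89) · φ(623/89) = 90 · 6 = 540
  d = 623: σ(623) · φ(623/623) = 720 · 1 = 720
Summing: (σ * φ)(623) = 528 + 704 + 540 + 720 = 2492.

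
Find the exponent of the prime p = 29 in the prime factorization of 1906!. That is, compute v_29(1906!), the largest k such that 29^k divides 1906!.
v_29(1906!) = 67

Legendre's formula: v_p(n!) = Σ_{k ≥ 1} ⌊n / p^k⌋. For p = 29, n = 1906, the terms are:
  ⌊1906/29^1⌋ = ⌊1906/29⌋ = 65
  ⌊1906/29^2⌋ = ⌊1906/841⌋ = 2
(the next term ⌊1906/29^3⌋ = 0, terminating the sum). Summing: v_29(1906!) = 65 + 2 = 67.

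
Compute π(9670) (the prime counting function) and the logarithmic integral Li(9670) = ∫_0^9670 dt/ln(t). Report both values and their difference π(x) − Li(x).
π(9670) = 1193;  Li(9670) ≈ 1210.24;  π(x) − Li(x) ≈ -17.24.

Direct count of primes ≤ 9670 gives π(9670) = 1193. Numerical evaluation of the logarithmic integral gives Li(9670) ≈ 1210.24. The difference π(x) − Li(x) ≈ -17.24 is typically negative for small/moderate x (Li(x) overestimates), though Littlewood's theorem shows this sign changes infinitely often.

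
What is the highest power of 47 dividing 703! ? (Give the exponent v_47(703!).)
v_47(703!) = 14

Legendre's formula: v_p(n!) = Σ_{k ≥ 1} ⌊n / p^k⌋. For p = 47, n = 703, the terms are:
  ⌊703/47^1⌋ = ⌊703/47⌋ = 14
(the next term ⌊703/47^2⌋ = 0, terminating the sum). Summing: v_47(703!) = 14 = 14.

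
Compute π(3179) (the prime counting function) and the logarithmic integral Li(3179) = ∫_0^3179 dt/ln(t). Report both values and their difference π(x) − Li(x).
π(3179) = 449;  Li(3179) ≈ 465.04;  π(x) − Li(x) ≈ -16.04.

Direct count of primes ≤ 3179 gives π(3179) = 449. Numerical evaluation of the logarithmic integral gives Li(3179) ≈ 465.04. The difference π(x) − Li(x) ≈ -16.04 is typically negative for small/moderate x (Li(x) overestimates), though Littlewood's theorem shows this sign changes infinitely often.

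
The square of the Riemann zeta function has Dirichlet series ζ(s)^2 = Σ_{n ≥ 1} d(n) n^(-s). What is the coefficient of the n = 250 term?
d(250) = 8

ζ(s)^2 = (Σ 1/m^s)(Σ 1/k^s). The coefficient of 1/n^s in the product is the number of ordered pairs (m, k) with mk = n, which equals d(n). For n = 250, divisors are [1, 2, 5, 10, 25, 50, 125, 250], so d(250) = 8.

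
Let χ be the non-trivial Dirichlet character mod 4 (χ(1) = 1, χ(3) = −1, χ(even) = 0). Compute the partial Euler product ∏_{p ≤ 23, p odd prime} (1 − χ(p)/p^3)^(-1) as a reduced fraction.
∏ = 177358697820836675/183046656872153088

The odd primes p ≤ 23 are [3, 5, 7, 11, 13, 17, 19, 23]. For each, χ(p) = 1 if p ≡ 1 mod 4, χ(p) = −1 if p ≡ 3 mod 4. Taking (1 − χ(p)/p^3)^(-1) = p^3/(p^3 − χ(p)): (1 − (-1)/3^3)^(-1) · (1 − (1)/5^3)^(-1) · (1 − (-1)/7^3)^(-1) · (1 − (-1)/11^3)^(-1) · (1 − (1)/13^3)^(-1) · (1 − (1)/17^3)^(-1) · (1 − (-1)/19^3)^(-1) · (1 − (-1)/23^3)^(-1) = 177358697820836675/183046656872153088.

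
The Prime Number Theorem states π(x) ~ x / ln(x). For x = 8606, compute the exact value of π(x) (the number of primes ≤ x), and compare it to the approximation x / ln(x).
π(8606) = 1071;  x/ln(x) ≈ 949.87;  relative error ≈ 11.31%.

Directly count primes up to 8606: π(8606) = 1071. The PNT approximation gives 8606/ln(8606) ≈ 8606/9.06021 ≈ 949.87. Relative error (π(x) − x/ln(x)) / π(x) ≈ 11.31%; the approximation is known to undercount slightly (Li(x) is a better estimate).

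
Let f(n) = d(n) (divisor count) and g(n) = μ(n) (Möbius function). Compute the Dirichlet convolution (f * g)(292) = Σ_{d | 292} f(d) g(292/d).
(d * μ)(292) = 1

Divisors of 292: [1, 2, 4, 73, 146, 292]. For each d | 292:
  d = 1: d(1) · μ(292/1) = 1 · 0 = 0
  d = 2: d(2) · μ(292/2) = 2 · 1 = 2
  d = 4: d(4) · μ(292/4) = 3 · -1 = -3
  d = 73: d(73) · μ(292/73) = 2 · 0 = 0
  d = 146: d(146) · μ(292/146) = 4 · -1 = -4
  d = 292: d(292) · μ(292/292) = 6 · 1 = 6
Summing: (d * μ)(292) = 0 + 2 + -3 + 0 + -4 + 6 = 1.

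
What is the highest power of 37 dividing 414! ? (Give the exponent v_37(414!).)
v_37(414!) = 11

Legendre's formula: v_p(n!) = Σ_{k ≥ 1} ⌊n / p^k⌋. For p = 37, n = 414, the terms are:
  ⌊414/37^1⌋ = ⌊414/37⌋ = 11
(the next term ⌊414/37^2⌋ = 0, terminating the sum). Summing: v_37(414!) = 11 = 11.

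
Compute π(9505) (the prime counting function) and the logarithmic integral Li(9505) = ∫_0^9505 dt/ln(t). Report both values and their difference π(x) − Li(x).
π(9505) = 1177;  Li(9505) ≈ 1192.25;  π(x) − Li(x) ≈ -15.25.

Direct count of primes ≤ 9505 gives π(9505) = 1177. Numerical evaluation of the logarithmic integral gives Li(9505) ≈ 1192.25. The difference π(x) − Li(x) ≈ -15.25 is typically negative for small/moderate x (Li(x) overestimates), though Littlewood's theorem shows this sign changes infinitely often.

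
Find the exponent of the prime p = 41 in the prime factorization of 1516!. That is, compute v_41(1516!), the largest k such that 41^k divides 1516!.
v_41(1516!) = 36

Legendre's formula: v_p(n!) = Σ_{k ≥ 1} ⌊n / p^k⌋. For p = 41, n = 1516, the terms are:
  ⌊1516/41^1⌋ = ⌊1516/41⌋ = 36
(the next term ⌊1516/41^2⌋ = 0, terminating the sum). Summing: v_41(1516!) = 36 = 36.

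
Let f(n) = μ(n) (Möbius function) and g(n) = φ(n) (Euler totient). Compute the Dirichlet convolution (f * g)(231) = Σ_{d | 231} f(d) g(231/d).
(μ * φ)(231) = 45

Divisors of 231: [1, 3, 7, 11, 21, 33, 77, 231]. For each d | 231:
  d = 1: μ(1) · φ(231/1) = 1 · 120 = 120
  d = 3: μ(3) · φ(231/3) = -1 · 60 = -60
  d = 7: μ(7) · φ(231/7) = -1 · 20 = -20
  d = 11: μ(11) · φ(231/11) = -1 · 12 = -12
  d = 21: μ(21) · φ(231/21) = 1 · 10 = 10
  d = 33: μ(33) · φ(231/33) = 1 · 6 = 6
  d = 77: μ(77) · φ(231/77) = 1 · 2 = 2
  d = 231: μ(231) · φ(231/231) = -1 · 1 = -1
Summing: (μ * φ)(231) = 120 + -60 + -20 + -12 + 10 + 6 + 2 + -1 = 45.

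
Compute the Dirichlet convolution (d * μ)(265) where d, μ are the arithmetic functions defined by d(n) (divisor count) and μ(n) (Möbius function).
(d * μ)(265) = 1

Divisors of 265: [1, 5, 53, 265]. For each d | 265:
  d = 1: d(1) · μ(265/1) = 1 · 1 = 1
  d = 5: d(5) · μ(265/5) = 2 · -1 = -2
  d = 53: d(53) · μ(265/53) = 2 · -1 = -2
  d = 265: d(265) · μ(265/265) = 4 · 1 = 4
Summing: (d * μ)(265) = 1 + -2 + -2 + 4 = 1.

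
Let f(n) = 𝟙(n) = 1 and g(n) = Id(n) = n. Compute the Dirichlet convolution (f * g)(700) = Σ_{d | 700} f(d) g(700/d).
(𝟙 * Id)(700) = 1736

Divisors of 700: [1, 2, 4, 5, 7, 10, 14, 20, 25, 28, 35, 50, 70, 100, 140, 175, 350, 700]. For each d | 700:
  d = 1: 𝟙(1) · Id(700/1) = 1 · 700 = 700
  d = 2: 𝟙(2) · Id(700/2) = 1 · 350 = 350
  d = 4: 𝟙(4) · Id(700/4) = 1 · 175 = 175
  d = 5: 𝟙(5) · Id(700/5) = 1 · 140 = 140
  d = 7: 𝟙(7) · Id(700/7) = 1 · 100 = 100
  d = 10: 𝟙(10) · Id(700/10) = 1 · 70 = 70
  d = 14: 𝟙(14) · Id(700/14) = 1 · 50 = 50
  d = 20: 𝟙(20) · Id(700/20) = 1 · 35 = 35
  d = 25: 𝟙(25) · Id(700/25) = 1 · 28 = 28
  d = 28: 𝟙(28) · Id(700/28) = 1 · 25 = 25
  d = 35: 𝟙(35) · Id(700/35) = 1 · 20 = 20
  d = 50: 𝟙(50) · Id(700/50) = 1 · 14 = 14
  d = 70: 𝟙(70) · Id(700/70) = 1 · 10 = 10
  d = 100: 𝟙(100) · Id(700/100) = 1 · 7 = 7
  d = 140: 𝟙(140) · Id(700/140) = 1 · 5 = 5
  d = 175: 𝟙(175) · Id(700/175) = 1 · 4 = 4
  d = 350: 𝟙(350) · Id(700/350) = 1 · 2 = 2
  d = 700: 𝟙(700) · Id(700/700) = 1 · 1 = 1
Summing: (𝟙 * Id)(700) = 700 + 350 + 175 + 140 + 100 + 70 + 50 + 35 + 28 + 25 + 20 + 14 + 10 + 7 + 5 + 4 + 2 + 1 = 1736.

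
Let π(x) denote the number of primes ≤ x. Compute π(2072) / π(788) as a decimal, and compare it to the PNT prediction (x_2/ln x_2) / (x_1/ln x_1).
π(2072)/π(788) = 312/138 ≈ 2.2609;  PNT prediction ≈ 2.2965.

π(788) = 138 and π(2072) = 312, so π(2072)/π(788) ≈ 2.2609. The PNT-predicted ratio is (2072/ln(2072)) / (788/ln(788)) ≈ 2.2965. The two agree to within a few percent, as expected.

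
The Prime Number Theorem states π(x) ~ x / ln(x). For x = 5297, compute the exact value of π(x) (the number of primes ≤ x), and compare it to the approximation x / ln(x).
π(5297) = 702;  x/ln(x) ≈ 617.73;  relative error ≈ 12.00%.

Directly count primes up to 5297: π(5297) = 702. The PNT approximation gives 5297/ln(5297) ≈ 5297/8.57490 ≈ 617.73. Relative error (π(x) − x/ln(x)) / π(x) ≈ 12.00%; the approximation is known to undercount slightly (Li(x) is a better estimate).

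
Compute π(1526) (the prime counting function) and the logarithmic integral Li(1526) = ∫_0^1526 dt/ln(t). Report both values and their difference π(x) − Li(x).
π(1526) = 241;  Li(1526) ≈ 251.36;  π(x) − Li(x) ≈ -10.36.

Direct count of primes ≤ 1526 gives π(1526) = 241. Numerical evaluation of the logarithmic integral gives Li(1526) ≈ 251.36. The difference π(x) − Li(x) ≈ -10.36 is typically negative for small/moderate x (Li(x) overestimates), though Littlewood's theorem shows this sign changes infinitely often.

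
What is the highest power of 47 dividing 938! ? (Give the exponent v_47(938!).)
v_47(938!) = 19

Legendre's formula: v_p(n!) = Σ_{k ≥ 1} ⌊n / p^k⌋. For p = 47, n = 938, the terms are:
  ⌊938/47^1⌋ = ⌊938/47⌋ = 19
(the next term ⌊938/47^2⌋ = 0, terminating the sum). Summing: v_47(938!) = 19 = 19.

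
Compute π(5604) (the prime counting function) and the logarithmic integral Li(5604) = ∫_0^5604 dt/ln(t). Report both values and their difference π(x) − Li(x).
π(5604) = 738;  Li(5604) ≈ 754.72;  π(x) − Li(x) ≈ -16.72.

Direct count of primes ≤ 5604 gives π(5604) = 738. Numerical evaluation of the logarithmic integral gives Li(5604) ≈ 754.72. The difference π(x) − Li(x) ≈ -16.72 is typically negative for small/moderate x (Li(x) overestimates), though Littlewood's theorem shows this sign changes infinitely often.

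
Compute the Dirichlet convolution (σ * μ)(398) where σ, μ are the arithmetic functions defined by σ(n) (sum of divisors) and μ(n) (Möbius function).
(σ * μ)(398) = 398

Divisors of 398: [1, 2, 199, 398]. For each d | 398:
  d = 1: σ(1) · μ(398/1) = 1 · 1 = 1
  d = 2: σ(2) · μ(398/2) = 3 · -1 = -3
  d = 199: σ(199) · μ(398/199) = 200 · -1 = -200
  d = 398: σ(398) · μ(398/398) = 600 · 1 = 600
Summing: (σ * μ)(398) = 1 + -3 + -200 + 600 = 398.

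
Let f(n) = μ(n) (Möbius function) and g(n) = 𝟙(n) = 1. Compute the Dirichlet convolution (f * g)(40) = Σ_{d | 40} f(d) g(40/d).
(μ * 𝟙)(40) = 0

Divisors of 40: [1, 2, 4, 5, 8, 10, 20, 40]. For each d | 40:
  d = 1: μ(1) · 𝟙(40/1) = 1 · 1 = 1
  d = 2: μ(2) · 𝟙(40/2) = -1 · 1 = -1
  d = 4: μ(4) · 𝟙(40/4) = 0 · 1 = 0
  d = 5: μ(5) · 𝟙(40/5) = -1 · 1 = -1
  d = 8: μ(8) · 𝟙(40/8) = 0 · 1 = 0
  d = 10: μ(10) · 𝟙(40/10) = 1 · 1 = 1
  d = 20: μ(20) · 𝟙(40/20) = 0 · 1 = 0
  d = 40: μ(40) · 𝟙(40/40) = 0 · 1 = 0
Summing: (μ * 𝟙)(40) = 1 + -1 + 0 + -1 + 0 + 1 + 0 + 0 = 0.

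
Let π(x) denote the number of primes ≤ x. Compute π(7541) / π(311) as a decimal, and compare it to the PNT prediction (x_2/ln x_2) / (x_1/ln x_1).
π(7541)/π(311) = 956/64 ≈ 14.9375;  PNT prediction ≈ 15.5885.

π(311) = 64 and π(7541) = 956, so π(7541)/π(311) ≈ 14.9375. The PNT-predicted ratio is (7541/ln(7541)) / (311/ln(311)) ≈ 15.5885. The two agree to within a few percent, as expected.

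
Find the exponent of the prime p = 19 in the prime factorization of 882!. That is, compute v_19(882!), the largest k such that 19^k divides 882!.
v_19(882!) = 48

Legendre's formula: v_p(n!) = Σ_{k ≥ 1} ⌊n / p^k⌋. For p = 19, n = 882, the terms are:
  ⌊882/19^1⌋ = ⌊882/19⌋ = 46
  ⌊882/19^2⌋ = ⌊882/361⌋ = 2
(the next term ⌊882/19^3⌋ = 0, terminating the sum). Summing: v_19(882!) = 46 + 2 = 48.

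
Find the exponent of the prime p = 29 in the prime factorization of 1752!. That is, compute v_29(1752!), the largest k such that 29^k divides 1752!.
v_29(1752!) = 62

Legendre's formula: v_p(n!) = Σ_{k ≥ 1} ⌊n / p^k⌋. For p = 29, n = 1752, the terms are:
  ⌊1752/29^1⌋ = ⌊1752/29⌋ = 60
  ⌊1752/29^2⌋ = ⌊1752/841⌋ = 2
(the next term ⌊1752/29^3⌋ = 0, terminating the sum). Summing: v_29(1752!) = 60 + 2 = 62.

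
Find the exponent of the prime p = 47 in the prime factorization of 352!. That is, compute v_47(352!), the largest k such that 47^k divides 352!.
v_47(352!) = 7

Legendre's formula: v_p(n!) = Σ_{k ≥ 1} ⌊n / p^k⌋. For p = 47, n = 352, the terms are:
  ⌊352/47^1⌋ = ⌊352/47⌋ = 7
(the next term ⌊352/47^2⌋ = 0, terminating the sum). Summing: v_47(352!) = 7 = 7.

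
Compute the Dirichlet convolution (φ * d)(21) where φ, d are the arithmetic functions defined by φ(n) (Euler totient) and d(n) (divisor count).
(φ * d)(21) = 32

Divisors of 21: [1, 3, 7, 21]. For each d | 21:
  d = 1: φ(1) · d(21/1) = 1 · 4 = 4
  d = 3: φ(3) · d(21/3) = 2 · 2 = 4
  d = 7: φ(7) · d(21/7) = 6 · 2 = 12
  d = 21: φ(21) · d(21/21) = 12 · 1 = 12
Summing: (φ * d)(21) = 4 + 4 + 12 + 12 = 32.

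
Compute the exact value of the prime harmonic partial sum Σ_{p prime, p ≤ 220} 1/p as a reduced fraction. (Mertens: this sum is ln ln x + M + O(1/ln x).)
Σ 1/p = 3215488142498485484492183158345029261034221047849345857469577412562094716564064084247/1645783550795210387735581011435590727981167322669649249414629852197255934130751870910

π(220) = 47, so the primes ≤ 220 are [2, 3, 5, 7, 11, 13, 17, 19, 23, 29, 31, 37, 41, 43, 47, 53, 59, 61, 67, 71, 73, 79, 83, 89, 97, 101, 103, 107, 109, 113, 127, 131, 137, 139, 149, 151, 157, 163, 167, 173, 179, 181, 191, 193, 197, 199, 211]. Summing 1/p over these primes: 3215488142498485484492183158345029261034221047849345857469577412562094716564064084247/1645783550795210387735581011435590727981167322669649249414629852197255934130751870910 ≈ 1.9538. Mertens estimate ln ln(220) + 0.2615 ≈ 1.9467.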